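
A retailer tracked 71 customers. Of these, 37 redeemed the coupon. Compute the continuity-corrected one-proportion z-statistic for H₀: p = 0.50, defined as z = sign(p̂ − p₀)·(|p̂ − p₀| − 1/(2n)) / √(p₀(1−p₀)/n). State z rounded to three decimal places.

With x = 37 successes in n = 71, p̂ = 0.52113. p̂ − p₀ = 0.021127.
Continuity correction 1/(2n) = 1/142 = 0.007042.
Corrected numerator: |0.021127| − 0.007042 = 0.014085.
Null standard error: √(0.50·0.50/71) = √0.003521127 = 0.059339.
z = (+)0.014085/0.059339 = 0.237.

z = 0.237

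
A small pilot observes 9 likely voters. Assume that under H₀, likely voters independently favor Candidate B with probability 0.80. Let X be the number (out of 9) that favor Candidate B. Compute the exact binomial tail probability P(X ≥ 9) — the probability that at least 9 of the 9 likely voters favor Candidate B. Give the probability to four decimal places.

X ~ Binomial(n=9, p=0.80).
P(X ≥ 9) = C(9,9)·0.80^9·0.20^0.
= 0.134218 = 0.1342.

P = 0.1342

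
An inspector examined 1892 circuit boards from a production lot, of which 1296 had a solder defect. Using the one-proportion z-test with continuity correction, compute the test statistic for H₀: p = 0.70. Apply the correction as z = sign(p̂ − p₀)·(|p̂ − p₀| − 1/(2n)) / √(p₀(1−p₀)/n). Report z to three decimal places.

z = -1.400

With x = 1296 successes in n = 1892, p̂ = 0.68499. p̂ − p₀ = -0.015011.
Continuity correction 1/(2n) = 1/3784 = 0.000264.
Corrected numerator: |-0.015011| − 0.000264 = 0.014747.
SE₀ = √(0.70·0.30/1892) = 0.010535.
z = −0.014747/0.010535 = -1.400.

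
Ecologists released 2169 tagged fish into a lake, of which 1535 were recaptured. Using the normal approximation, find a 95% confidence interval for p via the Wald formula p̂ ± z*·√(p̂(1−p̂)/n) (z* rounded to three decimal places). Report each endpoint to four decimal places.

Sample proportion p̂ = 1535/2169 = 0.70770.
SE(p̂) = √(0.70770·0.29230/2169) = 0.009766.
The 95% critical value is z* = 1.960.
Margin = 1.960·0.009766 = 0.01914.
CI: 0.70770 ± 0.01914 = (0.6886, 0.7268).

(0.6886, 0.7268)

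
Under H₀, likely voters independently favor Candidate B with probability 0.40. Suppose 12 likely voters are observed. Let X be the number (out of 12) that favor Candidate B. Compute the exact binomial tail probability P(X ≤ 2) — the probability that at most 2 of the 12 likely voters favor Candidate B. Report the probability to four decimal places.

X is binomial with n = 12 and p = 0.40.
P(X ≤ 2) = C(12,0)·0.40^0·0.60^12 + C(12,1)·0.40^1·0.60^11 + C(12,2)·0.40^2·0.60^10.
= 0.002177 + 0.017414 + 0.063852 = 0.0834.

P = 0.0834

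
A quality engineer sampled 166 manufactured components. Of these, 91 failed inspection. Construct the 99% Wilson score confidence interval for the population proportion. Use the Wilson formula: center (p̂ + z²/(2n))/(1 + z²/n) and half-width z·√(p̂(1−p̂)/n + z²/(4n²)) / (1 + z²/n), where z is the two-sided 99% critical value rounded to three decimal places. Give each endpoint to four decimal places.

p̂ = 91/166 = 0.54819; z = 2.576, so z² = 6.635776.
Denominator 1 + z²/n = 1 + 6.635776/166 = 1.039975.
Center = (0.54819 + 0.019987)/1.039975 = 0.54634.
Radicand: p̂(1−p̂)/n + z²/(4n²) = 0.001492033 + 0.000060203 = 0.001552236.
Half-width = 2.576·√0.001552236/1.039975 = 0.09759.
CI: 0.54634 ± 0.09759 = (0.4488, 0.6439).

(0.4488, 0.6439)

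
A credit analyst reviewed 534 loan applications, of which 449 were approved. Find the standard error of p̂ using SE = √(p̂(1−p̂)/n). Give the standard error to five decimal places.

SE = 0.01583

The sample proportion is 449/534 = 0.84082.
p̂(1−p̂) = 0.84082·0.15918 = 0.133842.
Dividing by n and taking the root: √0.000250640 = 0.01583.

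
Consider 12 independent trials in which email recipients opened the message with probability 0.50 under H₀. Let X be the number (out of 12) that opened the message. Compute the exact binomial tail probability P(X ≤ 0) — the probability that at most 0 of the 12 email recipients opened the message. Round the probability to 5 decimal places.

P = 0.00024

X ~ Binomial(n=12, p=0.50).
P(X ≤ 0) = C(12,0)·0.50^0·0.50^12.
= 0.000244 = 0.00024.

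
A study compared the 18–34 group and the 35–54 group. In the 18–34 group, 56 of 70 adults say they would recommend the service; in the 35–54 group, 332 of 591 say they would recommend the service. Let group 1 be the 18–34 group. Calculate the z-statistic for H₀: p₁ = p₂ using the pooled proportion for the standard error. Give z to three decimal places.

p̂₁ = 56/70 = 0.80000, p̂₂ = 332/591 = 0.56176.
Pooled p̂ = (56+332)/(70+591) = 388/661 = 0.58699.
Pooled SE = √[0.2424328·0.01597776] ≈ 0.062238.
z = 0.23824/0.062238 = 3.828.

z = 3.828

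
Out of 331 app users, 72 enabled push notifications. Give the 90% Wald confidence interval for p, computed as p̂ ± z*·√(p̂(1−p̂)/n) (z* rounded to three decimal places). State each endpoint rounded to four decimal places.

(0.1802, 0.2548)

With x = 72 successes in n = 331, p̂ = 0.21752.
SE = √(p̂(1−p̂)/n) = √(0.170207/331) = 0.022676.
z* = 1.645 at the 90% level.
Margin = 1.645·0.022676 = 0.03730.
Interval: 0.21752 ± 0.03730 → (0.1802, 0.2548).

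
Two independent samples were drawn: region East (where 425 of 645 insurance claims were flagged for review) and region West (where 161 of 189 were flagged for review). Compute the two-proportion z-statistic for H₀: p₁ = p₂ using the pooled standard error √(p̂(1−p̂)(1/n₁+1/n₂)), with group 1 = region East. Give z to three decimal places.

z = -5.103

Sample proportions: p̂₁ = 425/645 = 0.65891 and p̂₂ = 161/189 = 0.85185.
Pooled p̂ = (425+161)/(645+189) = 586/834 = 0.70264.
Pooled SE = √[0.2089379·0.00684139] ≈ 0.037808.
z = -0.19294/0.037808 = -5.103.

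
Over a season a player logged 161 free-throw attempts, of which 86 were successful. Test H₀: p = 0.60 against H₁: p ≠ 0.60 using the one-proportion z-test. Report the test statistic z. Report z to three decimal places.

z = -1.705

The sample proportion is 86/161 = 0.53416.
SE₀ = √(0.60·0.40/161) = 0.038609.
z = (0.53416 − 0.60)/0.038609 = -0.06584/0.038609 = -1.705.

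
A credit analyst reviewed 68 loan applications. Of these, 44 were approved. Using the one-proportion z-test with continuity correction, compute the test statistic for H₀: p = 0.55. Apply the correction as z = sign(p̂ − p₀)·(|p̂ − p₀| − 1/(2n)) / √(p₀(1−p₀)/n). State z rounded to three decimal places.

p̂ = 44/68 = 0.64706. p̂ − p₀ = 0.097059.
1/(2n) = 0.007353.
Corrected numerator: |0.097059| − 0.007353 = 0.089706.
Null standard error: √(0.55·0.45/68) = √0.003639706 = 0.060330.
z = +0.089706/0.060330 = 1.487.

z = 1.487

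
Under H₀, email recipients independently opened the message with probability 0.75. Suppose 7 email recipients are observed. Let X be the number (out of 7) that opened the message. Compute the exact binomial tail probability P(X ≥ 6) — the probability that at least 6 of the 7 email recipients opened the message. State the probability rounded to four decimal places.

X is binomial with n = 7 and p = 0.75.
P(X ≥ 6) = C(7,6)·0.75^6·0.25^1 + C(7,7)·0.75^7·0.25^0.
= 0.311462 + 0.133484 = 0.4449.

P = 0.4449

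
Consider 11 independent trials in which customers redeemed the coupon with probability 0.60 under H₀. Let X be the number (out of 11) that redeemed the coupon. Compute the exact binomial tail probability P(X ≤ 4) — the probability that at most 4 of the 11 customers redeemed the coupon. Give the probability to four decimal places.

X ~ Binomial(n=11, p=0.60).
P(X ≤ 4) = Σ_{j=0}^{4} C(11,j)·0.60^j·0.40^{11−j}.
= 0.000042 + 0.000692 + 0.005190 + 0.023357 + 0.070071 = 0.0994.

P = 0.0994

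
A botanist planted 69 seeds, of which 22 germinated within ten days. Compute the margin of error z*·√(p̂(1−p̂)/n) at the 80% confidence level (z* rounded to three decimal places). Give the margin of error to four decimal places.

ME = 0.0719

p̂ = 22/69 = 0.31884.
SE = √(p̂(1−p̂)/n) = √(0.217181/69) = 0.056103.
z* = 1.282 at the 80% level.
ME = 1.282·0.056103 = 0.0719.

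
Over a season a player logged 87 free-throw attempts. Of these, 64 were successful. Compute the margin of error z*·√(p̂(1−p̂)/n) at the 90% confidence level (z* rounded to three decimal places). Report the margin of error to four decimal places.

ME = 0.0778

p̂ = 64/87 = 0.73563.
SE = √(p̂(1−p̂)/n) = √(0.194477/87) = 0.047280.
The 90% critical value is z* = 1.645.
ME = 1.645·0.047280 = 0.0778.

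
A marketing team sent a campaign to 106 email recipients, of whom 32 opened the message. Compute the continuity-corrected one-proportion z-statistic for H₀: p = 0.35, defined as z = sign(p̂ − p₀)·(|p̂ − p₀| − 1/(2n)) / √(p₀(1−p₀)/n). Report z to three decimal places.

With x = 32 successes in n = 106, p̂ = 0.30189. p̂ − p₀ = -0.048113.
Continuity correction 1/(2n) = 1/212 = 0.004717.
Corrected numerator: |-0.048113| − 0.004717 = 0.043396.
Null standard error: √(0.35·0.65/106) = √0.002146226 = 0.046327.
z = (−)0.043396/0.046327 = -0.937.

z = -0.937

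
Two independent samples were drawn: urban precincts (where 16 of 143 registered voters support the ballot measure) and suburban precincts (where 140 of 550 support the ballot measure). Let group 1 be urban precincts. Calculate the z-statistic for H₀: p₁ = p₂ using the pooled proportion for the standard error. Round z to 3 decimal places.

Sample proportions: p̂₁ = 16/143 = 0.11189 and p̂₂ = 140/550 = 0.25455.
Pooling: p̂ = 156/693 = 0.22511.
SE = √[p̂(1−p̂)(1/n₁+1/n₂)] = √[0.22511·0.77489·(1/143+1/550)] ≈ 0.039204.
z = -0.14266/0.039204 = -3.639.

z = -3.639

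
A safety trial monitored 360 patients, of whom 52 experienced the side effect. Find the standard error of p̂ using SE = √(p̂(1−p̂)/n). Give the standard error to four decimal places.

SE = 0.0185

The sample proportion is 52/360 = 0.14444.
p̂(1−p̂) = 0.14444·0.85556 = 0.123577.
SE = √(0.123577/360) = 0.0185.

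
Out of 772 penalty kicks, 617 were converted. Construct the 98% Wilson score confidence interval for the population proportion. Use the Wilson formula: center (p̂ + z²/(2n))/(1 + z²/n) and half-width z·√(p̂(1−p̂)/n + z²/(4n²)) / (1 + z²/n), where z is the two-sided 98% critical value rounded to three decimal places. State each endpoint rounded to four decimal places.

p̂ = 617/772 = 0.79922; z = 2.326, so z² = 5.410276.
Denominator 1 + z²/n = 1 + 5.410276/772 = 1.007008.
Center = (0.79922 + 0.003504)/1.007008 = 0.79714.
Radicand: p̂(1−p̂)/n + z²/(4n²) = 0.000207857 + 0.000002269 = 0.000210126.
Half-width = z·√(radicand)/denom = 2.326·0.014496/1.007008 = 0.03348.
So the interval runs from 0.7637 to 0.8306.

(0.7637, 0.8306)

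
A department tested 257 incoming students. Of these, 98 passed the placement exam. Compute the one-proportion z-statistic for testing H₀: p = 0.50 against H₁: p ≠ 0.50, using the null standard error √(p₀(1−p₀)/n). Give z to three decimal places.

z = -3.805

With x = 98 successes in n = 257, p̂ = 0.38132.
SE₀ = √(0.50·0.50/257) = 0.031189.
z = (p̂ − p₀)/SE = (0.38132 − 0.50)/0.031189 = -3.805.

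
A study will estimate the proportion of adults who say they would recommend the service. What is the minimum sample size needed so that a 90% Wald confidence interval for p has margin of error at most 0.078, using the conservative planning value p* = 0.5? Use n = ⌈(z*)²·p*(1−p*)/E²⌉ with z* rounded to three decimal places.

n = 112

The 90% critical value is z* = 1.645.
p*(1−p*) = 0.50·0.50 = 0.2500.
(z*)²·p*(1−p*)/E² = 2.706025·0.2500/0.006084 = 111.194.
⌈111.194⌉ = 112.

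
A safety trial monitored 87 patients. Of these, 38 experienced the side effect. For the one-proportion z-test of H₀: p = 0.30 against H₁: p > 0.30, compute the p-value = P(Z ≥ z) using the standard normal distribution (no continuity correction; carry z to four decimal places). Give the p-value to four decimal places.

p̂ = 38/87 = 0.43678.
SE₀ = √(0.30·0.70/87) = 0.049130.
z = (p̂ − p₀)/SE = (38/87 − 0.30)/0.049130 ≈ 2.7841.
From the standard normal, P(Z ≥ z) = 0.0027.

p-value = 0.0027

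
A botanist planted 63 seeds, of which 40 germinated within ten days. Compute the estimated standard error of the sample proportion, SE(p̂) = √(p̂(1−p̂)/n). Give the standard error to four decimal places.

SE = 0.0607

Sample proportion p̂ = 40/63 = 0.63492.
p̂(1−p̂) = 0.231797.
Dividing by n and taking the root: √0.003679317 = 0.0607.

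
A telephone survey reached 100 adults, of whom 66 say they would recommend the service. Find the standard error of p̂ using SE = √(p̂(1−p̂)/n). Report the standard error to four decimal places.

SE = 0.0474

The sample proportion is 66/100 = 0.66000.
p̂(1−p̂) = 0.66000·0.34000 = 0.224400.
SE = √(0.224400/100) = 0.0474.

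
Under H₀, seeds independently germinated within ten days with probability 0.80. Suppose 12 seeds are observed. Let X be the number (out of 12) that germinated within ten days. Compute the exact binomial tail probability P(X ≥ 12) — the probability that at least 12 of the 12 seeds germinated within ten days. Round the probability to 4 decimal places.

X is binomial with n = 12 and p = 0.80.
P(X ≥ 12) = C(12,12)·0.80^12·0.20^0.
= 0.068719 = 0.0687.

P = 0.0687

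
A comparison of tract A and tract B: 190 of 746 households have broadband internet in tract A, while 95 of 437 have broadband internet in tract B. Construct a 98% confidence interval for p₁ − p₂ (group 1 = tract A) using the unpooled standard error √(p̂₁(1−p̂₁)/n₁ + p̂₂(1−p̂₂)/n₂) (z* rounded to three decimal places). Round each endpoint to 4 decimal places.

(-0.0217, 0.0963)

p̂₁ = 190/746 = 0.25469, p̂₂ = 95/437 = 0.21739; p̂₁ − p̂₂ = 0.03730.
SE = √(0.000254456 + 0.000389319) = √0.000643775 = 0.025373.
z* = 2.326 at the 98% level. Margin = 2.326·0.025373 = 0.05902.
Interval: 0.03730 ± 0.05902 → (-0.0217, 0.0963).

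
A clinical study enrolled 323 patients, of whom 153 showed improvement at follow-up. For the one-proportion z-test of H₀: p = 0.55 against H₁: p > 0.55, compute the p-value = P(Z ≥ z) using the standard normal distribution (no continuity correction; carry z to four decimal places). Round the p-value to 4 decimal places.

With x = 153 successes in n = 323, p̂ = 0.47368.
Null standard error: √(0.55·0.45/323) = √0.000766254 = 0.027681.
z = (p̂ − p₀)/SE = (153/323 − 0.55)/0.027681 ≈ -2.7569.
p-value = P(Z ≥ z) with z = -2.7569 → 0.9971.

p-value = 0.9971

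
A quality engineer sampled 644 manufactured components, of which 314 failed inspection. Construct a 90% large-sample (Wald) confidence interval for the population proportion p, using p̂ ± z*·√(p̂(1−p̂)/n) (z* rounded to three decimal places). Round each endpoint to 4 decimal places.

(0.4552, 0.5200)

With x = 314 successes in n = 644, p̂ = 0.48758.
SE(p̂) = √(0.48758·0.51242/644) = 0.019697.
z* = 1.645 at the 90% level.
Margin of error: 1.645 × 0.019697 = 0.03240.
CI: 0.48758 ± 0.03240 = (0.4552, 0.5200).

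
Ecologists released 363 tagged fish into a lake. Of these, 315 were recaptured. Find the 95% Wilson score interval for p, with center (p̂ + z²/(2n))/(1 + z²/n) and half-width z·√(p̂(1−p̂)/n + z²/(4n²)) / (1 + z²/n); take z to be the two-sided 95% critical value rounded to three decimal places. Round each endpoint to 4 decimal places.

(0.8290, 0.8988)

p̂ = 315/363 = 0.86777; z = 1.960, so z² = 3.841600.
Denominator 1 + z²/n = 1 + 3.841600/363 = 1.010583.
Adjusted center: (0.86777 + z²/(2n))/1.010583 = 0.86392.
Radicand: p̂(1−p̂)/n + z²/(4n²) = 0.000316105 + 0.000007289 = 0.000323394.
Half-width = z·√(radicand)/denom = 1.960·0.017983/1.010583 = 0.03488.
So the interval runs from 0.8290 to 0.8988.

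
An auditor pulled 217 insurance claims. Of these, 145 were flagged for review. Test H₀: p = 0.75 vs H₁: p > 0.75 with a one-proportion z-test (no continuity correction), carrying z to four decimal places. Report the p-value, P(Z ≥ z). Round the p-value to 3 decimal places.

p-value = 0.997

With x = 145 successes in n = 217, p̂ = 0.66820.
SE₀ = √(0.75·0.25/217) = 0.029395.
Test statistic (full precision, shown to 4 dp): z = (145/217 − 0.75)/SE₀ ≈ -2.7827.
From the standard normal, P(Z ≥ z) = 0.997.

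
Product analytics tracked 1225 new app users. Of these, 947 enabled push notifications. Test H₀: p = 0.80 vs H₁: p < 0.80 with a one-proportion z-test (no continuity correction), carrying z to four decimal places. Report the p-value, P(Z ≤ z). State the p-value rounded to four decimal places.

p-value = 0.0092

With x = 947 successes in n = 1225, p̂ = 0.77306.
Null standard error: √(0.80·0.20/1225) = √0.000130612 = 0.011429.
Test statistic (full precision, shown to 4 dp): z = (947/1225 − 0.80)/SE₀ ≈ -2.3571.
From the standard normal, P(Z ≤ z) = 0.0092.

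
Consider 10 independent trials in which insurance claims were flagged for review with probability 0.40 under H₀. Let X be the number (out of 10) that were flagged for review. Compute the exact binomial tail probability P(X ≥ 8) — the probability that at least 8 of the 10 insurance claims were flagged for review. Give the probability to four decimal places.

P = 0.0123

X ~ Binomial(n=10, p=0.40).
P(X ≥ 8) = C(10,8)·0.40^8·0.60^2 + C(10,9)·0.40^9·0.60^1 + C(10,10)·0.40^10·0.60^0.
= 0.010617 + 0.001573 + 0.000105 = 0.0123.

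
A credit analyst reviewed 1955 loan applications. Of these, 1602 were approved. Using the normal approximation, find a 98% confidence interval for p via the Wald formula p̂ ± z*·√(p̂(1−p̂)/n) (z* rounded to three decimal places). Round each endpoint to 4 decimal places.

The sample proportion is 1602/1955 = 0.81944.
Standard error of p̂: √(0.147960/1955) = √0.000075683 = 0.008700.
For 98% confidence, z* = 2.326.
Margin = 2.326·0.008700 = 0.02024.
CI: 0.81944 ± 0.02024 = (0.7992, 0.8397).

(0.7992, 0.8397)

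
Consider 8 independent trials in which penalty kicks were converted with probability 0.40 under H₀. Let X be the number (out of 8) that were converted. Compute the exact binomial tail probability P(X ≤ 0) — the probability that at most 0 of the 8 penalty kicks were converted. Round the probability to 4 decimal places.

X ~ Binomial(n=8, p=0.40).
P(X ≤ 0) = C(8,0)·0.40^0·0.60^8.
= 0.016796 = 0.0168.

P = 0.0168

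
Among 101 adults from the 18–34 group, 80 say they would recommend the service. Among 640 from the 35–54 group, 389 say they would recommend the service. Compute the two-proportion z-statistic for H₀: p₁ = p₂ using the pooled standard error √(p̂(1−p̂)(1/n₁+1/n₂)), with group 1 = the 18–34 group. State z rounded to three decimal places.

Sample proportions: p̂₁ = 80/101 = 0.79208 and p̂₂ = 389/640 = 0.60781.
Pooled p̂ = (80+389)/(101+640) = 469/741 = 0.63293.
SE = √[p̂(1−p̂)(1/n₁+1/n₂)] = √[0.63293·0.36707·(1/101+1/640)] ≈ 0.051607.
z = 0.18427/0.051607 = 3.571.

z = 3.571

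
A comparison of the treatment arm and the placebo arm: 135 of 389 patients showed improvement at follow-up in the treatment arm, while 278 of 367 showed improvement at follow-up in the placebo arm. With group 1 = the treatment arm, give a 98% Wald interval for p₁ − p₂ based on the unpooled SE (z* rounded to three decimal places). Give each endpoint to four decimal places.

(-0.4870, -0.3339)

p̂₁ = 135/389 = 0.34704, p̂₂ = 278/367 = 0.75749; p̂₁ − p̂₂ = -0.41045.
Unpooled SE = √(p̂₁(1−p̂₁)/n₁ + p̂₂(1−p̂₂)/n₂) = √(0.000582531 + 0.000500537) = 0.032910.
z* = 2.326 at the 98% level. Margin = 2.326·0.032910 = 0.07655.
CI: -0.41045 ± 0.07655 = (-0.4870, -0.3339).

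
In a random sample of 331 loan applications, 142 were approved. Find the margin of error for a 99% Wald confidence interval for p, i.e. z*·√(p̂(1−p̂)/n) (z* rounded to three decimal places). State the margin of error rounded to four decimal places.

ME = 0.0701

The sample proportion is 142/331 = 0.42900.
SE(p̂) = √(0.42900·0.57100/331) = 0.027204.
The 99% critical value is z* = 2.576.
Margin of error = z*·SE = 2.576 × 0.027204 = 0.0701.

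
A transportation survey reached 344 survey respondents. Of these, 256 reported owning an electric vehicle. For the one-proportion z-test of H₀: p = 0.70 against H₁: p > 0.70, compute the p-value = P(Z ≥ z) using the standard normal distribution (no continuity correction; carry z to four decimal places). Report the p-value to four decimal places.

p-value = 0.0369

The sample proportion is 256/344 = 0.74419.
SE₀ = √(0.70·0.30/344) = 0.024708.
Test statistic (full precision, shown to 4 dp): z = (256/344 − 0.70)/SE₀ ≈ 1.7884.
From the standard normal, P(Z ≥ z) = 0.0369.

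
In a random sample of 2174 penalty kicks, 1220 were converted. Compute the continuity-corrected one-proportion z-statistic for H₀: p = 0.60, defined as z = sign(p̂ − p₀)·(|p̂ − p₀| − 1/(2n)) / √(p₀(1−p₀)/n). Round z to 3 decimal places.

The sample proportion is 1220/2174 = 0.56118. p̂ − p₀ = -0.038822.
Continuity correction 1/(2n) = 1/4348 = 0.000230.
Corrected numerator: |-0.038822| − 0.000230 = 0.038592.
Under H₀, SE = √(p₀(1−p₀)/n) = √(0.60·0.40/2174) = √0.000110396 = 0.010507.
z = −0.038592/0.010507 = -3.673.

z = -3.673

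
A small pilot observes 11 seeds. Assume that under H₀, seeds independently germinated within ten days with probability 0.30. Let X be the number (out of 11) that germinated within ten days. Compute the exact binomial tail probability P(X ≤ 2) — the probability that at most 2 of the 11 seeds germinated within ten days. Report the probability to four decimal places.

P = 0.3127

X ~ Binomial(n=11, p=0.30).
P(X ≤ 2) = C(11,0)·0.30^0·0.70^11 + C(11,1)·0.30^1·0.70^10 + C(11,2)·0.30^2·0.70^9.
= 0.019773 + 0.093217 + 0.199750 = 0.3127.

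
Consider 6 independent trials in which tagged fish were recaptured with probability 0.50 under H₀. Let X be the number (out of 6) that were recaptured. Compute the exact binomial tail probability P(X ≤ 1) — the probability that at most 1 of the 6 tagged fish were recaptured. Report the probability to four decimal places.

P = 0.1094

X ~ Binomial(n=6, p=0.50).
P(X ≤ 1) = C(6,0)·0.50^0·0.50^6 + C(6,1)·0.50^1·0.50^5.
= 0.015625 + 0.093750 = 0.1094.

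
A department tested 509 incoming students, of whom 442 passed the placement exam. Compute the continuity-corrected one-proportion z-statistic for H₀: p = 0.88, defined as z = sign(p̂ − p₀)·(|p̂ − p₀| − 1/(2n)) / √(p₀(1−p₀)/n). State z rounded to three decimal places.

Sample proportion p̂ = 442/509 = 0.86837. p̂ − p₀ = -0.011631.
Continuity correction 1/(2n) = 1/1018 = 0.000982.
Corrected numerator: |-0.011631| − 0.000982 = 0.010649.
SE₀ = √(0.88·0.12/509) = 0.014404.
z = (−)0.010649/0.014404 = -0.739.

z = -0.739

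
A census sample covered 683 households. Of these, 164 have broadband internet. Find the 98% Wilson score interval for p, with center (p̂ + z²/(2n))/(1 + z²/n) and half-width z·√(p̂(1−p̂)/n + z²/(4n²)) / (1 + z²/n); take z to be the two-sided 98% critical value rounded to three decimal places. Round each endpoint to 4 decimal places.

(0.2042, 0.2801)

Here p̂ = 164/683 = 0.24012 and z = 2.326 (z² = 5.410276).
1 + z²/n = 1.007921.
Adjusted center: (0.24012 + z²/(2n))/1.007921 = 0.24216.
Radicand: p̂(1−p̂)/n + z²/(4n²) = 0.000267146 + 0.000002899 = 0.000270045.
Half-width = 2.326·√0.000270045/1.007921 = 0.03792.
So the interval runs from 0.2042 to 0.2801.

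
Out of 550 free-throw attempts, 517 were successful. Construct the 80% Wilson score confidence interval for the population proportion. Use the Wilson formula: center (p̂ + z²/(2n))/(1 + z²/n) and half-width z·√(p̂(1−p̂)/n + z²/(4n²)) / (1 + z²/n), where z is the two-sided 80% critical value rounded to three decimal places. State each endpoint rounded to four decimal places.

Here p̂ = 517/550 = 0.94000 and z = 1.282 (z² = 1.643524).
Denominator 1 + z²/n = 1 + 1.643524/550 = 1.002988.
Center = (0.94000 + 0.001494)/1.002988 = 0.93869.
Radicand: p̂(1−p̂)/n + z²/(4n²) = 0.000102545 + 0.000001358 = 0.000103903.
Half-width = z·√(radicand)/denom = 1.282·0.010193/1.002988 = 0.01303.
So the interval runs from 0.9257 to 0.9517.

(0.9257, 0.9517)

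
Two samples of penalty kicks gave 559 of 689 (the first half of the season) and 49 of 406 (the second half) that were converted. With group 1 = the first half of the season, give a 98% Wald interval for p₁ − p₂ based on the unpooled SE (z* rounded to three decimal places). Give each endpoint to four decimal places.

p̂₁ = 559/689 = 0.81132, p̂₂ = 49/406 = 0.12069; p̂₁ − p̂₂ = 0.69063.
SE = √(0.000222176 + 0.000261388) = √0.000483564 = 0.021990.
The 98% critical value is z* = 2.326. Margin of error = 0.05115.
Interval: 0.69063 ± 0.05115 → (0.6395, 0.7418).

(0.6395, 0.7418)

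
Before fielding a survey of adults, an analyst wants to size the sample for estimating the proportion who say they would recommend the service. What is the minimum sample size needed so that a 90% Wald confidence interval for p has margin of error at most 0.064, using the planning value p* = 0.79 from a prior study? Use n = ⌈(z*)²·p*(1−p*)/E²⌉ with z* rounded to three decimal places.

For 90% confidence, z* = 1.645.
p*(1−p*) = 0.79·0.21 = 0.1659.
(z*)²·p*(1−p*)/E² = 2.706025·0.1659/0.004096 = 109.602.
Rounding up, n = 110.

n = 110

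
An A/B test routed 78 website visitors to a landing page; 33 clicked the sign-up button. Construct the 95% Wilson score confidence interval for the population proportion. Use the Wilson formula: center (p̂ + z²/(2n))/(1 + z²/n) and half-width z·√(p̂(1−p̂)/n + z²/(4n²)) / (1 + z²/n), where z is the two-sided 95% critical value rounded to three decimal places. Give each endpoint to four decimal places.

(0.3196, 0.5338)

p̂ = 33/78 = 0.42308; z = 1.960, so z² = 3.841600.
1 + z²/n = 1.049251.
Adjusted center: (0.42308 + z²/(2n))/1.049251 = 0.42669.
Radicand: p̂(1−p̂)/n + z²/(4n²) = 0.003129267 + 0.000157857 = 0.003287124.
Half-width = 1.960·√0.003287124/1.049251 = 0.10710.
CI: 0.42669 ± 0.10710 = (0.3196, 0.5338).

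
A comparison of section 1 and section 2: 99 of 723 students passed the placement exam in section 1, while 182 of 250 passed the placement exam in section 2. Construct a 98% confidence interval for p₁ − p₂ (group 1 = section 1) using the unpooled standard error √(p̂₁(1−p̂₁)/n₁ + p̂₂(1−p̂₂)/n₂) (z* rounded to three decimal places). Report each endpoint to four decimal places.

(-0.6630, -0.5192)

p̂₁ = 0.13693, p̂₂ = 0.72800, so the observed difference is -0.59107.
SE = √(0.000163458 + 0.000792064) = √0.000955522 = 0.030912.
The 98% critical value is z* = 2.326. Margin = 2.326·0.030912 = 0.07190.
Interval: -0.59107 ± 0.07190 → (-0.6630, -0.5192).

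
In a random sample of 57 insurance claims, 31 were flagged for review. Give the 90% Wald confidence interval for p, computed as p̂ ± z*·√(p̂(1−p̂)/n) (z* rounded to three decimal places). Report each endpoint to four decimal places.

With x = 31 successes in n = 57, p̂ = 0.54386.
SE = √(p̂(1−p̂)/n) = √(0.248076/57) = 0.065971.
The 90% critical value is z* = 1.645.
Margin = 1.645·0.065971 = 0.10852.
So the interval runs from 0.4353 to 0.6524.

(0.4353, 0.6524)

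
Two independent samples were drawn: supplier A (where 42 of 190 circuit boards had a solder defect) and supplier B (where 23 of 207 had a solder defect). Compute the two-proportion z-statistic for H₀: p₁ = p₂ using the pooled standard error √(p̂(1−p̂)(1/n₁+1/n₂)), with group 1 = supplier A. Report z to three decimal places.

p̂₁ = 42/190 = 0.22105, p̂₂ = 23/207 = 0.11111.
Pooling: p̂ = 65/397 = 0.16373.
SE = √[p̂(1−p̂)(1/n₁+1/n₂)] = √[0.16373·0.83627·(1/190+1/207)] ≈ 0.037176.
z = (p̂₁ − p̂₂)/SE = (0.22105 − 0.11111)/0.037176 = 0.10994/0.037176 = 2.957.

z = 2.957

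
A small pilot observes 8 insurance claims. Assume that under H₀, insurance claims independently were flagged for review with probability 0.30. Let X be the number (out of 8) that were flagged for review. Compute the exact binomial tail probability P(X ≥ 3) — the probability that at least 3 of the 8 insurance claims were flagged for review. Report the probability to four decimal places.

P = 0.4482

X ~ Binomial(n=8, p=0.30).
P(X ≥ 3) = Σ_{j=3}^{8} C(8,j)·0.30^j·0.70^{8−j}.
= 0.254122 + 0.136137 + 0.046675 + 0.010002 + 0.001225 + 0.000066 = 0.4482.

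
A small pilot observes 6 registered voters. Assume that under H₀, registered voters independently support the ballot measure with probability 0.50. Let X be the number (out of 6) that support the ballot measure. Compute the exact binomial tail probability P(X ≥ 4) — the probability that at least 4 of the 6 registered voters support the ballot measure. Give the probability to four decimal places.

P = 0.3438

X is binomial with n = 6 and p = 0.50.
P(X ≥ 4) = C(6,4)·0.50^4·0.50^2 + C(6,5)·0.50^5·0.50^1 + C(6,6)·0.50^6·0.50^0.
= 0.234375 + 0.093750 + 0.015625 = 0.3438.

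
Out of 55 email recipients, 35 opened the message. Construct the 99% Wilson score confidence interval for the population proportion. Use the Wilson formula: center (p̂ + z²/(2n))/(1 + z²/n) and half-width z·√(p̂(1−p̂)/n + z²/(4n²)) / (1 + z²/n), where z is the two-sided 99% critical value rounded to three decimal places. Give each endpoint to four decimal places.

(0.4632, 0.7802)

p̂ = 35/55 = 0.63636; z = 2.576, so z² = 6.635776.
Denominator 1 + z²/n = 1 + 6.635776/55 = 1.120650.
Adjusted center: (0.63636 + z²/(2n))/1.120650 = 0.62168.
Radicand: p̂(1−p̂)/n + z²/(4n²) = 0.004207363 + 0.000548411 = 0.004755774.
Half-width = 2.576·√0.004755774/1.120650 = 0.15852.
Interval: 0.62168 ± 0.15852 → (0.4632, 0.7802).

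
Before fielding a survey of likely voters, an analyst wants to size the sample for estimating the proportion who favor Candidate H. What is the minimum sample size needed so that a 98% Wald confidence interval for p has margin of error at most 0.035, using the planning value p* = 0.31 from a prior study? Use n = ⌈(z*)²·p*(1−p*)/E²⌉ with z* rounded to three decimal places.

z* = 2.326 at the 98% level.
p*(1−p*) = 0.31·0.69 = 0.2139.
Required n before rounding: 5.410276 × 0.2139 / 0.035² = 944.700.
Rounding up, n = 945.

n = 945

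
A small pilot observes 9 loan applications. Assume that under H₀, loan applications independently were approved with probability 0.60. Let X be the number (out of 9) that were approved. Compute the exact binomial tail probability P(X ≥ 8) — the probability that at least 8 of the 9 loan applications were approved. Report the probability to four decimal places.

X ~ Binomial(n=9, p=0.60).
P(X ≥ 8) = C(9,8)·0.60^8·0.40^1 + C(9,9)·0.60^9·0.40^0.
= 0.060466 + 0.010078 = 0.0705.

P = 0.0705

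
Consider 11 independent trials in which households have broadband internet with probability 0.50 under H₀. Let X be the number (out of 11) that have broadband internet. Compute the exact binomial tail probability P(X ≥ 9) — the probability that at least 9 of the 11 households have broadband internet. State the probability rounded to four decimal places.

P = 0.0327

X is binomial with n = 11 and p = 0.50.
P(X ≥ 9) = C(11,9)·0.50^9·0.50^2 + C(11,10)·0.50^10·0.50^1 + C(11,11)·0.50^11·0.50^0.
= 0.026855 + 0.005371 + 0.000488 = 0.0327.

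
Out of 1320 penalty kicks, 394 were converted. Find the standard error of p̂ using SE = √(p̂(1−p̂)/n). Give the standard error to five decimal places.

p̂ = 394/1320 = 0.29848.
p̂(1−p̂) = 0.209390.
SE = √(0.209390/1320) = 0.01259.

SE = 0.01259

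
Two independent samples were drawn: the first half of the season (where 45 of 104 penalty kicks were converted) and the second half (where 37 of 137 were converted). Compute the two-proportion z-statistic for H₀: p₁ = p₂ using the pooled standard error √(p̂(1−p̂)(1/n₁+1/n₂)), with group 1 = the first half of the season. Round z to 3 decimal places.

z = 2.639

Sample proportions: p̂₁ = 45/104 = 0.43269 and p̂₂ = 37/137 = 0.27007.
Pooling: p̂ = 82/241 = 0.34025.
SE = √[p̂(1−p̂)(1/n₁+1/n₂)] = √[0.34025·0.65975·(1/104+1/137)] ≈ 0.061620.
z = (p̂₁ − p̂₂)/SE = (0.43269 − 0.27007)/0.061620 = 0.16262/0.061620 = 2.639.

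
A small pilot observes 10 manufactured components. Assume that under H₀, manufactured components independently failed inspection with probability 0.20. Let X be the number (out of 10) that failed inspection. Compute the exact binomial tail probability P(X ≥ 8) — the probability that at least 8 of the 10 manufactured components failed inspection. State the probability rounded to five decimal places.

P = 0.00008

X ~ Binomial(n=10, p=0.20).
P(X ≥ 8) = C(10,8)·0.20^8·0.80^2 + C(10,9)·0.20^9·0.80^1 + C(10,10)·0.20^10·0.80^0.
= 0.000074 + 0.000004 + 0.000000 = 0.00008.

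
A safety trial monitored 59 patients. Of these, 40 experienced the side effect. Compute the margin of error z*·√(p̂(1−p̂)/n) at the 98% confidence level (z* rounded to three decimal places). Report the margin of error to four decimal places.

ME = 0.1415

With x = 40 successes in n = 59, p̂ = 0.67797.
SE(p̂) = √(0.67797·0.32203/59) = 0.060832.
For 98% confidence, z* = 2.326.
ME = 2.326·0.060832 = 0.1415.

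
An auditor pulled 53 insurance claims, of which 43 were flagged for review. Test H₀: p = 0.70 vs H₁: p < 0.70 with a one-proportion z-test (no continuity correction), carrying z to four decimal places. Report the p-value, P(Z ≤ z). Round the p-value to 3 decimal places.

p-value = 0.962

p̂ = 43/53 = 0.81132.
SE₀ = √(0.70·0.30/53) = 0.062947.
z = (p̂ − p₀)/SE = (43/53 − 0.70)/0.062947 ≈ 1.7685.
p-value = P(Z ≤ z) with z = 1.7685 → 0.962.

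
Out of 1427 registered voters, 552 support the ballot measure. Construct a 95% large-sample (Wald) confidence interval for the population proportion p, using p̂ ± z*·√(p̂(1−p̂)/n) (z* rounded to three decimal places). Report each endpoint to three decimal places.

With x = 552 successes in n = 1427, p̂ = 0.38683.
Standard error of p̂: √(0.237192/1427) = √0.000166217 = 0.012893.
z* = 1.960 at the 95% level.
Margin = 1.960·0.012893 = 0.02527.
CI: 0.38683 ± 0.02527 = (0.362, 0.412).

(0.362, 0.412)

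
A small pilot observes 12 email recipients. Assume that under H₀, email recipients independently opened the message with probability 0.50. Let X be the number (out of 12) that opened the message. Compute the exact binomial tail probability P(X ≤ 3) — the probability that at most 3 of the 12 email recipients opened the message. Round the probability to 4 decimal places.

X is binomial with n = 12 and p = 0.50.
P(X ≤ 3) = C(12,0)·0.50^0·0.50^12 + C(12,1)·0.50^1·0.50^11 + C(12,2)·0.50^2·0.50^10 + C(12,3)·0.50^3·0.50^9.
= 0.000244 + 0.002930 + 0.016113 + 0.053711 = 0.0730.

P = 0.0730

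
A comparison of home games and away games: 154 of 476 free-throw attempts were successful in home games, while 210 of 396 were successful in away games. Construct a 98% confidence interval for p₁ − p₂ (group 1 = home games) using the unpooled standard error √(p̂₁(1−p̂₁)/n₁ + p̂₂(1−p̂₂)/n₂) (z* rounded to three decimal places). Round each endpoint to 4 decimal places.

(-0.2835, -0.1300)

p̂₁ = 0.32353, p̂₂ = 0.53030, so the observed difference is -0.20677.
Unpooled SE = √(p̂₁(1−p̂₁)/n₁ + p̂₂(1−p̂₂)/n₂) = √(0.000459786 + 0.000628994) = 0.032997.
For 98% confidence, z* = 2.326. Margin = 2.326·0.032997 = 0.07675.
CI: -0.20677 ± 0.07675 = (-0.2835, -0.1300).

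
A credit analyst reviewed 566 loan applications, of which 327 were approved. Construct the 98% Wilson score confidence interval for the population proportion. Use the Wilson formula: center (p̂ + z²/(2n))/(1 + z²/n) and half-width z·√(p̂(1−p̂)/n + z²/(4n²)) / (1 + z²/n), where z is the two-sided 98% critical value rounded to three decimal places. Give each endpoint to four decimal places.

Here p̂ = 327/566 = 0.57774 and z = 2.326 (z² = 5.410276).
Denominator 1 + z²/n = 1 + 5.410276/566 = 1.009559.
Adjusted center: (0.57774 + z²/(2n))/1.009559 = 0.57700.
Radicand: p̂(1−p̂)/n + z²/(4n²) = 0.000431019 + 0.000004222 = 0.000435241.
Half-width = z·√(radicand)/denom = 2.326·0.020862/1.009559 = 0.04807.
CI: 0.57700 ± 0.04807 = (0.5289, 0.6251).

(0.5289, 0.6251)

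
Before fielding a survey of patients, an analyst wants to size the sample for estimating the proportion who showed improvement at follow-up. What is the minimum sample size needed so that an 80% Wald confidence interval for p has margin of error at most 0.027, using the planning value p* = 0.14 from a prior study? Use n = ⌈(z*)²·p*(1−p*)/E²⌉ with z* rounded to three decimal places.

n = 272

For 80% confidence, z* = 1.282.
p*(1−p*) = 0.1204.
(z*)²·p*(1−p*)/E² = 1.643524·0.1204/0.000729 = 271.441.
⌈271.441⌉ = 272.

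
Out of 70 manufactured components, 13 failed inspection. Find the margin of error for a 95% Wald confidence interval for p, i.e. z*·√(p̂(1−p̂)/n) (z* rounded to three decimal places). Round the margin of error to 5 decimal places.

ME = 0.09110

The sample proportion is 13/70 = 0.18571.
Standard error of p̂: √(0.151224/70) = √0.002160350 = 0.046480.
For 95% confidence, z* = 1.960.
Margin of error = z*·SE = 1.960 × 0.046480 = 0.09110.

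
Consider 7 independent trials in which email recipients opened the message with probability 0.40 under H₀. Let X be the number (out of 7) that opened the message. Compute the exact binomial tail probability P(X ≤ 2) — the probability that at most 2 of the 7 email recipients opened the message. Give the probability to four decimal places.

P = 0.4199

X ~ Binomial(n=7, p=0.40).
P(X ≤ 2) = C(7,0)·0.40^0·0.60^7 + C(7,1)·0.40^1·0.60^6 + C(7,2)·0.40^2·0.60^5.
= 0.027994 + 0.130637 + 0.261274 = 0.4199.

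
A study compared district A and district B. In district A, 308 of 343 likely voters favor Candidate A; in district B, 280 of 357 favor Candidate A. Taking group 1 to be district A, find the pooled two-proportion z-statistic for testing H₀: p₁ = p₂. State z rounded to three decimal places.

z = 4.100

p̂₁ = 308/343 = 0.89796, p̂₂ = 280/357 = 0.78431.
Pooling: p̂ = 588/700 = 0.84000.
Pooled SE = √[0.1344000·0.00571657] ≈ 0.027718.
z = 0.11365/0.027718 = 4.100.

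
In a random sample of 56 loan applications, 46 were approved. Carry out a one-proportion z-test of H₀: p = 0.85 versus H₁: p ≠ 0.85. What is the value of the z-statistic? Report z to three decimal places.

Sample proportion p̂ = 46/56 = 0.82143.
Null standard error: √(0.85·0.15/56) = √0.002276786 = 0.047716.
Test statistic: z = -0.02857/0.047716 = -0.599.

z = -0.599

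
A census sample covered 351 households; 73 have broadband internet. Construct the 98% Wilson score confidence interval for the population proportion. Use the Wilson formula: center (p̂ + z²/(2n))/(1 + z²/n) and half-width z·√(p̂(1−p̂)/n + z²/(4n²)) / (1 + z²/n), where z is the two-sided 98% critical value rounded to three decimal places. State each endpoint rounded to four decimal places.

(0.1622, 0.2626)

Here p̂ = 73/351 = 0.20798 and z = 2.326 (z² = 5.410276).
1 + z²/n = 1.015414.
Center = (0.20798 + 0.007707)/1.015414 = 0.21241.
Radicand: p̂(1−p̂)/n + z²/(4n²) = 0.000469295 + 0.000010979 = 0.000480274.
Half-width = z·√(radicand)/denom = 2.326·0.021915/1.015414 = 0.05020.
Interval: 0.21241 ± 0.05020 → (0.1622, 0.2626).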